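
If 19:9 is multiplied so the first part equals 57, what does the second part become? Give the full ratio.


Original ratio: 19:9
First term target: 57
Scale factor = 57 / 19 = 3
Multiply second term: 9 * 3 = 27
Equivalent ratio = 57:27

57:27


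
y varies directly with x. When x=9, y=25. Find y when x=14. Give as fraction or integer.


Direct proportion: y = kx
Find k: k = 25/9 = 25/9
Compute y at x=14: y = 25/9 * 14
y = 350/9

350/9


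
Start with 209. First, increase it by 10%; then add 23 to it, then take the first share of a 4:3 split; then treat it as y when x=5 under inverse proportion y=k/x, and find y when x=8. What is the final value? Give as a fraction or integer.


Start with 209.
Step 1: Increase by 10%: 209 * 110/100 = 2299/10
Step 2: Add 23: 2299/10+23=2529/10; split 4:3 first = 2529/10*4/7 = 5058/35
Step 3: Inverse prop: k = (5058/35)*5; new y = k/8 = 5058/35*5/8 = 2529/28
Final result = 2529/28

2529/28


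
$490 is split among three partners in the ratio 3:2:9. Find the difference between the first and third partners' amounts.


Total parts = 3 + 2 + 9 = 14
Value per part = 490 / 14 = 35
Shares: 3*35=105, 2*35=70, 9*35=315
First share = 105, third share = 315
Difference = |105 - 315| = 210

210


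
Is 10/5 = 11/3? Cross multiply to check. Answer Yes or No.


Cross multiply to check 10/5 = 11/3
Left cross product: 10 * 3 = 30
Right cross product: 5 * 11 = 55
30 != 55
Not equal, so proportions differ => No

No


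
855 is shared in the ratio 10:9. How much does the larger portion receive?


Total parts = 10 + 9 = 19
Value per part = 855 / 19 = 45
First share = 10 * 45 = 450
Second share = 9 * 45 = 405
Larger share = 450

450


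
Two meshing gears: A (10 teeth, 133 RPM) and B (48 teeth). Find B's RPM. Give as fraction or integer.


Gear ratio: teeth_A * RPM_A = teeth_B * RPM_B
10 * 133 = 48 * RPM_B
1330 = 48 * RPM_B
RPM_B = 1330 / 48
RPM_B = 665/24

665/24


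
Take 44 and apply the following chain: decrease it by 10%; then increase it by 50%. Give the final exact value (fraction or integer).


Start with 44.
Step 1: Decrease by 10%: 44 * 90/100 = 198/5
Step 2: Increase by 50%: 198/5 * 150/100 = 297/5
Final result = 297/5

297/5


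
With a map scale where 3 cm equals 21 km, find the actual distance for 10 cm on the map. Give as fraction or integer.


Map scale: 3 cm = 21 km
Measured distance on map = 10 cm
Set up proportion: 10 * 21 / 3
= 210 / 3
= 70 km

70


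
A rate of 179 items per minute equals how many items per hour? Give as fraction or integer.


Converting from per minute to per hour
Rate = 179 items per minute
Multiply by 60: 179 * 60
= 10740 items per hour

10740


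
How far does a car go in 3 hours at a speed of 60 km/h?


Using distance = speed * time
Speed = 60 km/h
Time = 3 hours
Distance = 60 * 3
= 180 km

180


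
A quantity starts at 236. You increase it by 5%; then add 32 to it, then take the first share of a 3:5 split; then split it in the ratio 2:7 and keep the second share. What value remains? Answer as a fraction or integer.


Start with 236.
Step 1: Increase by 5%: 236 * 105/100 = 1239/5
Step 2: Add 32: 1239/5+32=1399/5; split 3:5 first = 1399/5*3/8 = 4197/40
Step 3: Split 2:7, second share = 4197/40 * 7/9 = 9793/120
Final result = 9793/120

9793/120


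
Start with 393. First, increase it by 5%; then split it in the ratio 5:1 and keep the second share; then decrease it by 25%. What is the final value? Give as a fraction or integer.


Start with 393.
Step 1: Increase by 5%: 393 * 105/100 = 8253/20
Step 2: Split 5:1, second share = 8253/20 * 1/6 = 2751/40
Step 3: Decrease by 25%: 2751/40 * 75/100 = 8253/160
Final result = 8253/160

8253/160


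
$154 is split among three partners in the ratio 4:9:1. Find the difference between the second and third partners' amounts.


Total parts = 4 + 9 + 1 = 14
Value per part = 154 / 14 = 11
Shares: 4*11=44, 9*11=99, 1*11=11
Second share = 99, third share = 11
Difference = |99 - 11| = 88

88


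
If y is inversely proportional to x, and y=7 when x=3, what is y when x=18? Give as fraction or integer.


Inverse proportion: y = k/x
Find k: k = 3 * 7 = 21
Compute y at x=18: y = 21/18
y = 7/6

7/6


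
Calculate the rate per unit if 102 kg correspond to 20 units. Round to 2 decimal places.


Total kg = 102
Number of units = 20
Unit rate = 102 / 20
= 5.10 kg per unit

5.10


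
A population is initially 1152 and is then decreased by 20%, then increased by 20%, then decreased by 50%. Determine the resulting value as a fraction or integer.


Start: 1152
Step 1: decrease by 20% => multiply by 80/100
  1152 * 80/100 = 4608/5
Step 2: increase by 20% => multiply by 120/100
  4608/5 * 120/100 = 27648/25
Step 3: decrease by 50% => multiply by 50/100
  27648/25 * 50/100 = 13824/25
Final value = 13824/25

13824/25


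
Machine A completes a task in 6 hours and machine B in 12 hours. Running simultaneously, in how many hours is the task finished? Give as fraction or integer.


Rate of A = 1/6 job per hour
Rate of B = 1/12 job per hour
Combined rate = 1/6 + 1/12
Find common denominator: (12 + 6)/(6*12) = 18/72
Combined rate = 1/4 job per hour
Time together = 1 / (1/4) = 4 hours

4


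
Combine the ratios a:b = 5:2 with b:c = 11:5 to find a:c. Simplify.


Given a:b = 5:2 and b:c = 11:5
Make b consistent. Multiply first ratio by 11: a:b = 55:22
Multiply second ratio by 2: b:c = 22:10
Now b = 22 in both, so a:b:c = 55:22:10
Therefore a:c = 55:10
Simplify by GCD: a:c = 11:2

11:2


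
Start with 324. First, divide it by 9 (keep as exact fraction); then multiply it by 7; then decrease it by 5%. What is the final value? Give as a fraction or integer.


Start with 324.
Step 1: Divide by 9: 324 / 9 = 36
Step 2: Multiply by 7: 36 * 7 = 252
Step 3: Decrease by 5%: 252 * 95/100 = 1197/5
Final result = 1197/5

1197/5


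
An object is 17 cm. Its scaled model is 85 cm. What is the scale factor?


Original length = 17 cm
Scaled length = 85 cm
Scale factor = 85 / 17
= 5

5


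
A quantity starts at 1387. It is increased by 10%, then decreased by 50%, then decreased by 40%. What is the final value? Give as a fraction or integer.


Start: 1387
Step 1: increase by 10% => multiply by 110/100
  1387 * 110/100 = 15257/10
Step 2: decrease by 50% => multiply by 50/100
  15257/10 * 50/100 = 15257/20
Step 3: decrease by 40% => multiply by 60/100
  15257/20 * 60/100 = 45771/100
Final value = 45771/100

45771/100


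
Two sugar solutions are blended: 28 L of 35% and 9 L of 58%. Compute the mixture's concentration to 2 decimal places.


Solute in mixture 1 = 35% of 28 L = 28*35/100 = 49/5 L
Solute in mixture 2 = 58% of 9 L = 9*58/100 = 261/50 L
Total solute = 49/5 + 261/50 = 751/50 L
Total volume = 28 + 9 = 37 L
Final concentration = 751/50/37 * 100 = 40.59%

40.59


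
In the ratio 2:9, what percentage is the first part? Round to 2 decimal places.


Total parts = 2 + 9 = 11
First part fraction = 2/11
Percentage = (2/11) * 100
= 0.181818 * 100
= 18.18%

18.18


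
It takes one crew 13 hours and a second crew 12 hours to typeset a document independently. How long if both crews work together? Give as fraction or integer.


Rate of A = 1/13 job per hour
Rate of B = 1/12 job per hour
Combined rate = 1/13 + 1/12
Find common denominator: (12 + 13)/(13*12) = 25/156
Combined rate = 25/156 job per hour
Time together = 1 / (25/156) = 156/25 hours

156/25


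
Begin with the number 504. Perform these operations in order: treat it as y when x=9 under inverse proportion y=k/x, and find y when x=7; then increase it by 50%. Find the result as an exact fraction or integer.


Start with 504.
Step 1: Inverse prop: k = (504)*9; new y = k/7 = 504*9/7 = 648
Step 2: Increase by 50%: 648 * 150/100 = 972
Final result = 972

972


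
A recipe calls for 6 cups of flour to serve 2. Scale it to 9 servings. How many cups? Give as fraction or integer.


Original: 6 cups for 2 servings
Target servings = 9
Scaling factor = 9/2
New amount = 6 * 9/2
= 54/2
= 27 cups

27


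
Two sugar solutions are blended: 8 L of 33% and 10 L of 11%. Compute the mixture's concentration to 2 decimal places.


Solute in mixture 1 = 33% of 8 L = 8*33/100 = 66/25 L
Solute in mixture 2 = 11% of 10 L = 10*11/100 = 11/10 L
Total solute = 66/25 + 11/10 = 187/50 L
Total volume = 8 + 10 = 18 L
Final concentration = 187/50/18 * 100 = 20.78%

20.78


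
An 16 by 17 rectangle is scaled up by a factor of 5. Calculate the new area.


Original dimensions: 16 x 17
Enlargement factor = 5
New width = 16 * 5 = 80
New height = 17 * 5 = 85
New area = 80 * 85 = 6800

6800


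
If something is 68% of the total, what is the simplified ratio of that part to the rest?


Part = 68%, Remainder = 32%
Ratio = 68:32
GCD(68, 32) = 4
Simplify: 17:8 = 17:8

17:8


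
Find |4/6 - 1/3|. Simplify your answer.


Simplify: 4/6 = 2/3 and 1/3 = 1/3
Find common denominator: LCD = 3
Convert: 2/3 and 1/3
Difference = |2 - 1|/3 = 1/3
Simplified = 1/3

1/3


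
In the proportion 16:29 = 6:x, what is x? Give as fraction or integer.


Setting up: 16/29 = 6/x
Cross multiply: 16 * x = 29 * 6
16x = 174
x = 174/16
x = 87/8

87/8


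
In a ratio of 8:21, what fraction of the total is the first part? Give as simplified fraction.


Total parts = 8 + 21 = 29
First part fraction = 8/29
Simplify: 8/29 = 8/29

8/29


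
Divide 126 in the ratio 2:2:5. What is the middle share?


Ratio = 2:2:5
Total parts = 2 + 2 + 5 = 9
Value per part = 126 / 9 = 14
First share = 2 * 14 = 28
Middle share = 2 * 14 = 28
Third share = 5 * 14 = 70

28


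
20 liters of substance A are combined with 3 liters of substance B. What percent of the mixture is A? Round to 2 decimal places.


Volume of A = 20 L
Volume of B = 3 L
Total volume = 20 + 3 = 23 L
Percentage of A = (20/23) * 100
= 86.96%

86.96


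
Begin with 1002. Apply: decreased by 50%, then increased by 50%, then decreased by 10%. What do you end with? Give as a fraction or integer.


Start: 1002
Step 1: decrease by 50% => multiply by 50/100
  1002 * 50/100 = 501
Step 2: increase by 50% => multiply by 150/100
  501 * 150/100 = 1503/2
Step 3: decrease by 10% => multiply by 90/100
  1503/2 * 90/100 = 13527/20
Final value = 13527/20

13527/20


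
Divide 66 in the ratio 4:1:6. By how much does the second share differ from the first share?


Total parts = 4 + 1 + 6 = 11
Value per part = 66 / 11 = 6
Shares: 4*6=24, 1*6=6, 6*6=36
Second share = 6, first share = 24
Difference = |6 - 24| = 18

18


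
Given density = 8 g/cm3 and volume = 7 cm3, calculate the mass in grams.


Using mass = density * volume
Density = 8 g/cm3
Volume = 7 cm3
Mass = 8 * 7
= 56 g

56


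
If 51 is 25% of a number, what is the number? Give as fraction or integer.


Given: 51 is 25% of the whole
Set up: 51 = 25/100 * whole
whole = 51 * 100 / 25
whole = 5100 / 25
whole = 204

204


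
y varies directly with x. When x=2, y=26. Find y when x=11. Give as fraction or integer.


Direct proportion: y = kx
Find k: k = 26/2 = 13
Compute y at x=11: y = 13 * 11
y = 143

143


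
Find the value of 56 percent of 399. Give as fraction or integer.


Compute 56% of 399
Convert percentage: 56% = 56/100
Multiply: 399 * 56/100
= 22344/100
= 5586/25

5586/25


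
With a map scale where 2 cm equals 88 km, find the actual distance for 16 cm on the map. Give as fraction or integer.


Map scale: 2 cm = 88 km
Measured distance on map = 16 cm
Set up proportion: 16 * 88 / 2
= 1408 / 2
= 704 km

704


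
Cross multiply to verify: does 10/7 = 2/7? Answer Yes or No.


Cross multiply to check 10/7 = 2/7
Left cross product: 10 * 7 = 70
Right cross product: 7 * 2 = 14
70 != 14
Not equal, so proportions differ => No

No


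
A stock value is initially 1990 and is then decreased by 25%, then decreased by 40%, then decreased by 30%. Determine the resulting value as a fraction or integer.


Start: 1990
Step 1: decrease by 25% => multiply by 75/100
  1990 * 75/100 = 2985/2
Step 2: decrease by 40% => multiply by 60/100
  2985/2 * 60/100 = 1791/2
Step 3: decrease by 30% => multiply by 70/100
  1791/2 * 70/100 = 12537/20
Final value = 12537/20

12537/20


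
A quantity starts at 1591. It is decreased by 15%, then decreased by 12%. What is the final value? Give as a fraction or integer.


Start: 1591
Step 1: decrease by 15% => multiply by 85/100
  1591 * 85/100 = 27047/20
Step 2: decrease by 12% => multiply by 88/100
  27047/20 * 88/100 = 297517/250
Final value = 297517/250

297517/250


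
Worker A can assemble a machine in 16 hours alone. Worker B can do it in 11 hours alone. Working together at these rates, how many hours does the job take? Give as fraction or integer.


Rate of A = 1/16 job per hour
Rate of B = 1/11 job per hour
Combined rate = 1/16 + 1/11
Find common denominator: (11 + 16)/(16*11) = 27/176
Combined rate = 27/176 job per hour
Time together = 1 / (27/176) = 176/27 hours

176/27


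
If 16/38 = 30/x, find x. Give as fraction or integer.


Setting up: 16/38 = 30/x
Cross multiply: 16 * x = 38 * 30
16x = 1140
x = 1140/16
x = 285/4

285/4


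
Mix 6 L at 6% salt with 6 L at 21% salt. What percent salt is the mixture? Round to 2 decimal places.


Solute in mixture 1 = 6% of 6 L = 6*6/100 = 9/25 L
Solute in mixture 2 = 21% of 6 L = 6*21/100 = 63/50 L
Total solute = 9/25 + 63/50 = 81/50 L
Total volume = 6 + 6 = 12 L
Final concentration = 81/50/12 * 100 = 13.50%

13.50


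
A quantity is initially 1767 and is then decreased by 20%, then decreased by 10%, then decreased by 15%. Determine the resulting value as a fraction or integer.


Start: 1767
Step 1: decrease by 20% => multiply by 80/100
  1767 * 80/100 = 7068/5
Step 2: decrease by 10% => multiply by 90/100
  7068/5 * 90/100 = 31806/25
Step 3: decrease by 15% => multiply by 85/100
  31806/25 * 85/100 = 270351/250
Final value = 270351/250

270351/250


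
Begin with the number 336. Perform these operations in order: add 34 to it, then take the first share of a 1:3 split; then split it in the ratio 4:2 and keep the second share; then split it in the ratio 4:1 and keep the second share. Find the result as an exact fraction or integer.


Start with 336.
Step 1: Add 34: 336+34=370; split 1:3 first = 370*1/4 = 185/2
Step 2: Split 4:2, second share = 185/2 * 2/6 = 185/6
Step 3: Split 4:1, second share = 185/6 * 1/5 = 37/6
Final result = 37/6

37/6


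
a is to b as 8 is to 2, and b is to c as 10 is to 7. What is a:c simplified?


Given a:b = 8:2 and b:c = 10:7
Make b consistent. Multiply first ratio by 10: a:b = 80:20
Multiply second ratio by 2: b:c = 20:14
Now b = 20 in both, so a:b:c = 80:20:14
Therefore a:c = 80:14
Simplify by GCD: a:c = 40:7

40:7


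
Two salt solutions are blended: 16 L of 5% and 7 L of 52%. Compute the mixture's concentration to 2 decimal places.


Solute in mixture 1 = 5% of 16 L = 16*5/100 = 4/5 L
Solute in mixture 2 = 52% of 7 L = 7*52/100 = 91/25 L
Total solute = 4/5 + 91/25 = 111/25 L
Total volume = 16 + 7 = 23 L
Final concentration = 111/25/23 * 100 = 19.30%

19.30


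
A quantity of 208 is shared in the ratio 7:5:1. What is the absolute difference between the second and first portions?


Total parts = 7 + 5 + 1 = 13
Value per part = 208 / 13 = 16
Shares: 7*16=112, 5*16=80, 1*16=16
Second share = 80, first share = 112
Difference = |80 - 112| = 32

32


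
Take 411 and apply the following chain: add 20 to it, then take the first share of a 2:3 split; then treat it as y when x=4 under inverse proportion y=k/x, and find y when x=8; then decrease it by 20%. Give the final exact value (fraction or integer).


Start with 411.
Step 1: Add 20: 411+20=431; split 2:3 first = 431*2/5 = 862/5
Step 2: Inverse prop: k = (862/5)*4; new y = k/8 = 862/5*4/8 = 431/5
Step 3: Decrease by 20%: 431/5 * 80/100 = 1724/25
Final result = 1724/25

1724/25


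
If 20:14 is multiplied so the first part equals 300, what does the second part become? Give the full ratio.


Original ratio: 20:14
First term target: 300
Scale factor = 300 / 20 = 15
Multiply second term: 14 * 15 = 210
Equivalent ratio = 300:210

300:210


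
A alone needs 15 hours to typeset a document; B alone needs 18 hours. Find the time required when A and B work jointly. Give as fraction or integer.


Rate of A = 1/15 job per hour
Rate of B = 1/18 job per hour
Combined rate = 1/15 + 1/18
Find common denominator: (18 + 15)/(15*18) = 33/270
Combined rate = 11/90 job per hour
Time together = 1 / (11/90) = 90/11 hours

90/11


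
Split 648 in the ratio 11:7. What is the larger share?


Total parts = 11 + 7 = 18
Value per part = 648 / 18 = 36
First share = 11 * 36 = 396
Second share = 7 * 36 = 252
Larger share = 396

396


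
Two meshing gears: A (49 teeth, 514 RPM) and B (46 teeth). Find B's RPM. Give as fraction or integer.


Gear ratio: teeth_A * RPM_A = teeth_B * RPM_B
49 * 514 = 46 * RPM_B
25186 = 46 * RPM_B
RPM_B = 25186 / 46
RPM_B = 12593/23

12593/23


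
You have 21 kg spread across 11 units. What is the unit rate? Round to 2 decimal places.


Total kg = 21
Number of units = 11
Unit rate = 21 / 11
= 1.91 kg per unit

1.91


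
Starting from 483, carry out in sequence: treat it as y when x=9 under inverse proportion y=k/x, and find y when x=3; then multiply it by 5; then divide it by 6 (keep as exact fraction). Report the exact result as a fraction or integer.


Start with 483.
Step 1: Inverse prop: k = (483)*9; new y = k/3 = 483*9/3 = 1449
Step 2: Multiply by 5: 1449 * 5 = 7245
Step 3: Divide by 6: 7245 / 6 = 2415/2
Final result = 2415/2

2415/2


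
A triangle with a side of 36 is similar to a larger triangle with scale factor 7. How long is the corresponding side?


Similar triangles have proportional sides
Scale factor = 7
Smaller side = 36
Corresponding larger side = 36 * 7
= 252

252


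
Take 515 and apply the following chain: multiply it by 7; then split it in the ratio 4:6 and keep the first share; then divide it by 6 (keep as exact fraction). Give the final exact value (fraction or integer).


Start with 515.
Step 1: Multiply by 7: 515 * 7 = 3605
Step 2: Split 4:6, first share = 3605 * 4/10 = 1442
Step 3: Divide by 6: 1442 / 6 = 721/3
Final result = 721/3

721/3


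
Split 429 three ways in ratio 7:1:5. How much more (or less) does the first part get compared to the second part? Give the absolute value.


Total parts = 7 + 1 + 5 = 13
Value per part = 429 / 13 = 33
Shares: 7*33=231, 1*33=33, 5*33=165
First share = 231, second share = 33
Difference = |231 - 33| = 198

198


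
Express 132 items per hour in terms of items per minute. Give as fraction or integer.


Converting from per hour to per minute
Rate = 132 items per hour
Divide by 60: 132/60
= 11/5 items per minute

11/5


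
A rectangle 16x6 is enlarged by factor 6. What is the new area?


Original dimensions: 16 x 6
Enlargement factor = 6
New width = 16 * 6 = 96
New height = 6 * 6 = 36
New area = 96 * 36 = 3456

3456


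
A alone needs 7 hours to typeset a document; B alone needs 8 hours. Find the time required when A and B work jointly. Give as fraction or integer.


Rate of A = 1/7 job per hour
Rate of B = 1/8 job per hour
Combined rate = 1/7 + 1/8
Find common denominator: (8 + 7)/(7*8) = 15/56
Combined rate = 15/56 job per hour
Time together = 1 / (15/56) = 56/15 hours

56/15


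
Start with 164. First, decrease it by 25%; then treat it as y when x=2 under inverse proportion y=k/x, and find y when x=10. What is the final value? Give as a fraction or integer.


Start with 164.
Step 1: Decrease by 25%: 164 * 75/100 = 123
Step 2: Inverse prop: k = (123)*2; new y = k/10 = 123*2/10 = 123/5
Final result = 123/5

123/5


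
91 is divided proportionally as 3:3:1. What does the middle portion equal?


Ratio = 3:3:1
Total parts = 3 + 3 + 1 = 7
Value per part = 91 / 7 = 13
First share = 3 * 13 = 39
Middle share = 3 * 13 = 39
Third share = 1 * 13 = 13

39


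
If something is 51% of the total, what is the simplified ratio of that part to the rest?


Part = 51%, Remainder = 49%
Ratio = 51:49
GCD(51, 49) = 1
Simplify: 51:49 = 51:49

51:49


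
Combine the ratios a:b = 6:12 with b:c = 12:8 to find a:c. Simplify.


Given a:b = 6:12 and b:c = 12:8
Make b consistent. Multiply first ratio by 12: a:b = 72:144
Multiply second ratio by 12: b:c = 144:96
Now b = 144 in both, so a:b:c = 72:144:96
Therefore a:c = 72:96
Simplify by GCD: a:c = 3:4

3:4


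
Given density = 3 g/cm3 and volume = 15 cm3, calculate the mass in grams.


Using mass = density * volume
Density = 3 g/cm3
Volume = 15 cm3
Mass = 3 * 15
= 45 g

45


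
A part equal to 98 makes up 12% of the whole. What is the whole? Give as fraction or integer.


Given: 98 is 12% of the whole
Set up: 98 = 12/100 * whole
whole = 98 * 100 / 12
whole = 9800 / 12
whole = 2450/3

2450/3


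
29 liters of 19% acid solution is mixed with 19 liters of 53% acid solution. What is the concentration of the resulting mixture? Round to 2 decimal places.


Solute in mixture 1 = 19% of 29 L = 29*19/100 = 551/100 L
Solute in mixture 2 = 53% of 19 L = 19*53/100 = 1007/100 L
Total solute = 551/100 + 1007/100 = 779/50 L
Total volume = 29 + 19 = 48 L
Final concentration = 779/50/48 * 100 = 32.46%

32.46


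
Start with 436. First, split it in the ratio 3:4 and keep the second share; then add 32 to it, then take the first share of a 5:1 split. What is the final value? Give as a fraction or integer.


Start with 436.
Step 1: Split 3:4, second share = 436 * 4/7 = 1744/7
Step 2: Add 32: 1744/7+32=1968/7; split 5:1 first = 1968/7*5/6 = 1640/7
Final result = 1640/7

1640/7


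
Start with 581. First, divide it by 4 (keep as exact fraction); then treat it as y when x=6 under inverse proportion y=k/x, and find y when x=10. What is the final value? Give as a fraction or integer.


Start with 581.
Step 1: Divide by 4: 581 / 4 = 581/4
Step 2: Inverse prop: k = (581/4)*6; new y = k/10 = 581/4*6/10 = 1743/20
Final result = 1743/20

1743/20


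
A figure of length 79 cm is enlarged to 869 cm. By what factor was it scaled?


Original length = 79 cm
Scaled length = 869 cm
Scale factor = 869 / 79
= 11

11


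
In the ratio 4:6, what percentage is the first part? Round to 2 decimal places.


Total parts = 4 + 6 = 10
First part fraction = 4/10
Percentage = (4/10) * 100
= 0.4 * 100
= 40.00%

40.00


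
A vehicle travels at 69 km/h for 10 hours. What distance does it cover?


Using distance = speed * time
Speed = 69 km/h
Time = 10 hours
Distance = 69 * 10
= 690 km

690


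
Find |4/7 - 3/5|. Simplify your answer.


Simplify: 4/7 = 4/7 and 3/5 = 3/5
Find common denominator: LCD = 35
Convert: 20/35 and 21/35
Difference = |20 - 21|/35 = 1/35
Simplified = 1/35

1/35


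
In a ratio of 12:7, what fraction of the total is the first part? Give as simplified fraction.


Total parts = 12 + 7 = 19
First part fraction = 12/19
Simplify: 12/19 = 12/19

12/19


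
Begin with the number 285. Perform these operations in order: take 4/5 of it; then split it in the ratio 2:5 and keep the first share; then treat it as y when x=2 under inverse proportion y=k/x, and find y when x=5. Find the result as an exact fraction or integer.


Start with 285.
Step 1: Take 4/5: 285 * 4/5 = 228
Step 2: Split 2:5, first share = 228 * 2/7 = 456/7
Step 3: Inverse prop: k = (456/7)*2; new y = k/5 = 456/7*2/5 = 912/35
Final result = 912/35

912/35


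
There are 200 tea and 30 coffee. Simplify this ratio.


Find GCD(200, 30)
GCD = 10
Divide both by 10: 200/10 = 20, 30/10 = 3
Simplified ratio = 20:3

20:3


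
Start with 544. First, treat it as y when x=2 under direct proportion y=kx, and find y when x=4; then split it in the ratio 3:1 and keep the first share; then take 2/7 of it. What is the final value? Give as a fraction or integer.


Start with 544.
Step 1: Direct prop: k = (544)/2; new y = k*4 = 544*4/2 = 1088
Step 2: Split 3:1, first share = 1088 * 3/4 = 816
Step 3: Take 2/7: 816 * 2/7 = 1632/7
Final result = 1632/7

1632/7


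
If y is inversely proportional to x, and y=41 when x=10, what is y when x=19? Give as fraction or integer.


Inverse proportion: y = k/x
Find k: k = 10 * 41 = 410
Compute y at x=19: y = 410/19
y = 410/19

410/19


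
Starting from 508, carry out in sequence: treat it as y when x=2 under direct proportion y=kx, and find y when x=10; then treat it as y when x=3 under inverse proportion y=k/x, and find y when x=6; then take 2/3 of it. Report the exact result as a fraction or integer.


Start with 508.
Step 1: Direct prop: k = (508)/2; new y = k*10 = 508*10/2 = 2540
Step 2: Inverse prop: k = (2540)*3; new y = k/6 = 2540*3/6 = 1270
Step 3: Take 2/3: 1270 * 2/3 = 2540/3
Final result = 2540/3

2540/3


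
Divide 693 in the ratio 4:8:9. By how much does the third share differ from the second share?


Total parts = 4 + 8 + 9 = 21
Value per part = 693 / 21 = 33
Shares: 4*33=132, 8*33=264, 9*33=297
Third share = 297, second share = 264
Difference = |297 - 264| = 33

33


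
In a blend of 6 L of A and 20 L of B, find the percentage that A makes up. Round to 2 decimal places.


Volume of A = 6 L
Volume of B = 20 L
Total volume = 6 + 20 = 26 L
Percentage of A = (6/26) * 100
= 23.08%

23.08


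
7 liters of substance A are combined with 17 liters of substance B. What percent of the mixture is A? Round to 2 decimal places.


Volume of A = 7 L
Volume of B = 17 L
Total volume = 7 + 17 = 24 L
Percentage of A = (7/24) * 100
= 29.17%

29.17


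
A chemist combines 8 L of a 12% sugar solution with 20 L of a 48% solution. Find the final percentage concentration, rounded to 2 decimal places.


Solute in mixture 1 = 12% of 8 L = 8*12/100 = 24/25 L
Solute in mixture 2 = 48% of 20 L = 20*48/100 = 48/5 L
Total solute = 24/25 + 48/5 = 264/25 L
Total volume = 8 + 20 = 28 L
Final concentration = 264/25/28 * 100 = 37.71%

37.71


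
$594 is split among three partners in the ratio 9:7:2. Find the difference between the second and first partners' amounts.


Total parts = 9 + 7 + 2 = 18
Value per part = 594 / 18 = 33
Shares: 9*33=297, 7*33=231, 2*33=66
Second share = 231, first share = 297
Difference = |231 - 297| = 66

66


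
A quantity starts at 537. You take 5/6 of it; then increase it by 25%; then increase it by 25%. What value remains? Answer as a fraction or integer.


Start with 537.
Step 1: Take 5/6: 537 * 5/6 = 895/2
Step 2: Increase by 25%: 895/2 * 125/100 = 4475/8
Step 3: Increase by 25%: 4475/8 * 125/100 = 22375/32
Final result = 22375/32

22375/32


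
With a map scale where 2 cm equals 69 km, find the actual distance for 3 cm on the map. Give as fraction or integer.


Map scale: 2 cm = 69 km
Measured distance on map = 3 cm
Set up proportion: 3 * 69 / 2
= 207 / 2
= 207/2 km

207/2


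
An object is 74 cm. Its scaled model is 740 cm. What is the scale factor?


Original length = 74 cm
Scaled length = 740 cm
Scale factor = 740 / 74
= 10

10


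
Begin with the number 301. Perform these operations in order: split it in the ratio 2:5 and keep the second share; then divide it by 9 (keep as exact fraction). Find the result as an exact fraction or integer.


Start with 301.
Step 1: Split 2:5, second share = 301 * 5/7 = 215
Step 2: Divide by 9: 215 / 9 = 215/9
Final result = 215/9

215/9


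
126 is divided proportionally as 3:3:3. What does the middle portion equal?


Ratio = 3:3:3
Total parts = 3 + 3 + 3 = 9
Value per part = 126 / 9 = 14
First share = 3 * 14 = 42
Middle share = 3 * 14 = 42
Third share = 3 * 14 = 42

42


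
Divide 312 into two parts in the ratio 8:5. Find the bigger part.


Total parts = 8 + 5 = 13
Value per part = 312 / 13 = 24
First share = 8 * 24 = 192
Second share = 5 * 24 = 120
Larger share = 192

192


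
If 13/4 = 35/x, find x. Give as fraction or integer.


Setting up: 13/4 = 35/x
Cross multiply: 13 * x = 4 * 35
13x = 140
x = 140/13
x = 140/13

140/13


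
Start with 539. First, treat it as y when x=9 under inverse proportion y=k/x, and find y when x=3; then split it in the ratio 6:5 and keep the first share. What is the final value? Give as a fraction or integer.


Start with 539.
Step 1: Inverse prop: k = (539)*9; new y = k/3 = 539*9/3 = 1617
Step 2: Split 6:5, first share = 1617 * 6/11 = 882
Final result = 882

882


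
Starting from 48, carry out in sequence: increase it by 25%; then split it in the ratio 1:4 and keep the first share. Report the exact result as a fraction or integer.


Start with 48.
Step 1: Increase by 25%: 48 * 125/100 = 60
Step 2: Split 1:4, first share = 60 * 1/5 = 12
Final result = 12

12


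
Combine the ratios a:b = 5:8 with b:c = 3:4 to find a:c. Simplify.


Given a:b = 5:8 and b:c = 3:4
Make b consistent. Multiply first ratio by 3: a:b = 15:24
Multiply second ratio by 8: b:c = 24:32
Now b = 24 in both, so a:b:c = 15:24:32
Therefore a:c = 15:32
Simplify by GCD: a:c = 15:32

15:32


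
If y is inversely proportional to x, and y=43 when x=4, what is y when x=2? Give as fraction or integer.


Inverse proportion: y = k/x
Find k: k = 4 * 43 = 172
Compute y at x=2: y = 172/2
y = 86

86


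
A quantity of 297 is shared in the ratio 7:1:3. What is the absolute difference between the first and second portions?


Total parts = 7 + 1 + 3 = 11
Value per part = 297 / 11 = 27
Shares: 7*27=189, 1*27=27, 3*27=81
First share = 189, second share = 27
Difference = |189 - 27| = 162

162


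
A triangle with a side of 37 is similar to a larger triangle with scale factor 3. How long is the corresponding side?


Similar triangles have proportional sides
Scale factor = 3
Smaller side = 37
Corresponding larger side = 37 * 3
= 111

111


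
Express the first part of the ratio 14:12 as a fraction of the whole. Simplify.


Total parts = 14 + 12 = 26
First part fraction = 14/26
Simplify: 14/26 = 7/13

7/13


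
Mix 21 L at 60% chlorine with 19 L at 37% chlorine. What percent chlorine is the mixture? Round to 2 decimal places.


Solute in mixture 1 = 60% of 21 L = 21*60/100 = 63/5 L
Solute in mixture 2 = 37% of 19 L = 19*37/100 = 703/100 L
Total solute = 63/5 + 703/100 = 1963/100 L
Total volume = 21 + 19 = 40 L
Final concentration = 1963/100/40 * 100 = 49.08%

49.08


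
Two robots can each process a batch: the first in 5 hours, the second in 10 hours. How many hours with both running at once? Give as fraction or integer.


Rate of A = 1/5 job per hour
Rate of B = 1/10 job per hour
Combined rate = 1/5 + 1/10
Find common denominator: (10 + 5)/(5*10) = 15/50
Combined rate = 3/10 job per hour
Time together = 1 / (3/10) = 10/3 hours

10/3


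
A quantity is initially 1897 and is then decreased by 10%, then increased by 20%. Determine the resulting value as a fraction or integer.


Start: 1897
Step 1: decrease by 10% => multiply by 90/100
  1897 * 90/100 = 17073/10
Step 2: increase by 20% => multiply by 120/100
  17073/10 * 120/100 = 51219/25
Final value = 51219/25

51219/25


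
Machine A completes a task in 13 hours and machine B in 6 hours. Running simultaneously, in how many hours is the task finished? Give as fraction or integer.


Rate of A = 1/13 job per hour
Rate of B = 1/6 job per hour
Combined rate = 1/13 + 1/6
Find common denominator: (6 + 13)/(13*6) = 19/78
Combined rate = 19/78 job per hour
Time together = 1 / (19/78) = 78/19 hours

78/19


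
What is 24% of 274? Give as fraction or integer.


Compute 24% of 274
Convert percentage: 24% = 24/100
Multiply: 274 * 24/100
= 6576/100
= 1644/25

1644/25


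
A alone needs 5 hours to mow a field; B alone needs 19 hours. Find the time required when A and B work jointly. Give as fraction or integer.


Rate of A = 1/5 job per hour
Rate of B = 1/19 job per hour
Combined rate = 1/5 + 1/19
Find common denominator: (19 + 5)/(5*19) = 24/95
Combined rate = 24/95 job per hour
Time together = 1 / (24/95) = 95/24 hours

95/24


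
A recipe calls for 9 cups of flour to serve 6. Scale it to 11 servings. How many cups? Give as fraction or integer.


Original: 9 cups for 6 servings
Target servings = 11
Scaling factor = 11/6
New amount = 9 * 11/6
= 99/6
= 33/2 cups

33/2


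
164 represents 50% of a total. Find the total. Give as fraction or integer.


Given: 164 is 50% of the whole
Set up: 164 = 50/100 * whole
whole = 164 * 100 / 50
whole = 16400 / 50
whole = 328

328


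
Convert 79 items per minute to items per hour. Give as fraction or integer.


Converting from per minute to per hour
Rate = 79 items per minute
Multiply by 60: 79 * 60
= 4740 items per hour

4740


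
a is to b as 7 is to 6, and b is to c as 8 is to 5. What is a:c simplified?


Given a:b = 7:6 and b:c = 8:5
Make b consistent. Multiply first ratio by 8: a:b = 56:48
Multiply second ratio by 6: b:c = 48:30
Now b = 48 in both, so a:b:c = 56:48:30
Therefore a:c = 56:30
Simplify by GCD: a:c = 28:15

28:15


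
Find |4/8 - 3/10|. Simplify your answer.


Simplify: 4/8 = 1/2 and 3/10 = 3/10
Find common denominator: LCD = 10
Convert: 5/10 and 3/10
Difference = |5 - 3|/10 = 2/10
Simplified = 1/5

1/5


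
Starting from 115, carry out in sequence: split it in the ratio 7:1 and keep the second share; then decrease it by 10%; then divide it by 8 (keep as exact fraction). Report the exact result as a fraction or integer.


Start with 115.
Step 1: Split 7:1, second share = 115 * 1/8 = 115/8
Step 2: Decrease by 10%: 115/8 * 90/100 = 207/16
Step 3: Divide by 8: 207/16 / 8 = 207/128
Final result = 207/128

207/128


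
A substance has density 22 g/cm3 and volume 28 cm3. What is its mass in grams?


Using mass = density * volume
Density = 22 g/cm3
Volume = 28 cm3
Mass = 22 * 28
= 616 g

616


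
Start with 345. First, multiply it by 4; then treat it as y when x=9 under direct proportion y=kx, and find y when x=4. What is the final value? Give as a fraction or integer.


Start with 345.
Step 1: Multiply by 4: 345 * 4 = 1380
Step 2: Direct prop: k = (1380)/9; new y = k*4 = 1380*4/9 = 1840/3
Final result = 1840/3

1840/3


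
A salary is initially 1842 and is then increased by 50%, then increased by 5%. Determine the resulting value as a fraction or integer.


Start: 1842
Step 1: increase by 50% => multiply by 150/100
  1842 * 150/100 = 2763
Step 2: increase by 5% => multiply by 105/100
  2763 * 105/100 = 58023/20
Final value = 58023/20

58023/20


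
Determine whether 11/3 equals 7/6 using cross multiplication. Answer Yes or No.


Cross multiply to check 11/3 = 7/6
Left cross product: 11 * 6 = 66
Right cross product: 3 * 7 = 21
66 != 21
Not equal, so proportions differ => No

No


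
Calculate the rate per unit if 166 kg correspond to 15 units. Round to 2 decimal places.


Total kg = 166
Number of units = 15
Unit rate = 166 / 15
= 11.07 kg per unit

11.07


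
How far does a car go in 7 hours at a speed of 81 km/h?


Using distance = speed * time
Speed = 81 km/h
Time = 7 hours
Distance = 81 * 7
= 567 km

567


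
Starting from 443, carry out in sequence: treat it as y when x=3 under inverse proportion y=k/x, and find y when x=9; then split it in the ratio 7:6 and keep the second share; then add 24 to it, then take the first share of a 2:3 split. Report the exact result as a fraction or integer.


Start with 443.
Step 1: Inverse prop: k = (443)*3; new y = k/9 = 443*3/9 = 443/3
Step 2: Split 7:6, second share = 443/3 * 6/13 = 886/13
Step 3: Add 24: 886/13+24=1198/13; split 2:3 first = 1198/13*2/5 = 2396/65
Final result = 2396/65

2396/65


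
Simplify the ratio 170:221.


Find GCD(170, 221)
GCD = 17
Divide both by 17: 170/17 = 10, 221/17 = 13
Simplified ratio = 10:13

10:13


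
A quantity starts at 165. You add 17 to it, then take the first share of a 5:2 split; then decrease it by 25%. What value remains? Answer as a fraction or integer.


Start with 165.
Step 1: Add 17: 165+17=182; split 5:2 first = 182*5/7 = 130
Step 2: Decrease by 25%: 130 * 75/100 = 195/2
Final result = 195/2

195/2


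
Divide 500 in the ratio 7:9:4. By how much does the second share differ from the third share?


Total parts = 7 + 9 + 4 = 20
Value per part = 500 / 20 = 25
Shares: 7*25=175, 9*25=225, 4*25=100
Second share = 225, third share = 100
Difference = |225 - 100| = 125

125


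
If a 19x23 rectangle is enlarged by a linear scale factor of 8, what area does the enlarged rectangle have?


Original dimensions: 19 x 23
Enlargement factor = 8
New width = 19 * 8 = 152
New height = 23 * 8 = 184
New area = 152 * 184 = 27968

27968


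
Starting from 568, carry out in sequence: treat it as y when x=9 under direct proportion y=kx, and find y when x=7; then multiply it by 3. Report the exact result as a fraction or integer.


Start with 568.
Step 1: Direct prop: k = (568)/9; new y = k*7 = 568*7/9 = 3976/9
Step 2: Multiply by 3: 3976/9 * 3 = 3976/3
Final result = 3976/3

3976/3


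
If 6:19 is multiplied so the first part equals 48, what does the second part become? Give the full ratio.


Original ratio: 6:19
First term target: 48
Scale factor = 48 / 6 = 8
Multiply second term: 19 * 8 = 152
Equivalent ratio = 48:152

48:152


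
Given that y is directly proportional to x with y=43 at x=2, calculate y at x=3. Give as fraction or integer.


Direct proportion: y = kx
Find k: k = 43/2 = 43/2
Compute y at x=3: y = 43/2 * 3
y = 129/2

129/2


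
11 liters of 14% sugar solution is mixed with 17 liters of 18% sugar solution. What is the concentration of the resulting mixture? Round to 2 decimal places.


Solute in mixture 1 = 14% of 11 L = 11*14/100 = 77/50 L
Solute in mixture 2 = 18% of 17 L = 17*18/100 = 153/50 L
Total solute = 77/50 + 153/50 = 23/5 L
Total volume = 11 + 17 = 28 L
Final concentration = 23/5/28 * 100 = 16.43%

16.43


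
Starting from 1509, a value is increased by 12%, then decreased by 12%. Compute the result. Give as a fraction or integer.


Start: 1509
Step 1: increase by 12% => multiply by 112/100
  1509 * 112/100 = 42252/25
Step 2: decrease by 12% => multiply by 88/100
  42252/25 * 88/100 = 929544/625
Final value = 929544/625

929544/625


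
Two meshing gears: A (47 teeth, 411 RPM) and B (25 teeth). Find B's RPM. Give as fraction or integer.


Gear ratio: teeth_A * RPM_A = teeth_B * RPM_B
47 * 411 = 25 * RPM_B
19317 = 25 * RPM_B
RPM_B = 19317 / 25
RPM_B = 19317/25

19317/25


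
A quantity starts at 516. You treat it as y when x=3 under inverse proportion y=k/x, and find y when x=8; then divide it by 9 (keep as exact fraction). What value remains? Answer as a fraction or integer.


Start with 516.
Step 1: Inverse prop: k = (516)*3; new y = k/8 = 516*3/8 = 387/2
Step 2: Divide by 9: 387/2 / 9 = 43/2
Final result = 43/2

43/2


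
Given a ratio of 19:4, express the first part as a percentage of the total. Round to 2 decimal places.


Total parts = 19 + 4 = 23
First part fraction = 19/23
Percentage = (19/23) * 100
= 0.826087 * 100
= 82.61%

82.61


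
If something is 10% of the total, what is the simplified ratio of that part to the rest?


Part = 10%, Remainder = 90%
Ratio = 10:90
GCD(10, 90) = 10
Simplify: 1:9 = 1:9

1:9


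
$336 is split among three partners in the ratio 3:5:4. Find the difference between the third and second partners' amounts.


Total parts = 3 + 5 + 4 = 12
Value per part = 336 / 12 = 28
Shares: 3*28=84, 5*28=140, 4*28=112
Third share = 112, second share = 140
Difference = |112 - 140| = 28

28


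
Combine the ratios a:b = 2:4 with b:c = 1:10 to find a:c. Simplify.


Given a:b = 2:4 and b:c = 1:10
Make b consistent. Multiply first ratio by 1: a:b = 2:4
Multiply second ratio by 4: b:c = 4:40
Now b = 4 in both, so a:b:c = 2:4:40
Therefore a:c = 2:40
Simplify by GCD: a:c = 1:20

1:20


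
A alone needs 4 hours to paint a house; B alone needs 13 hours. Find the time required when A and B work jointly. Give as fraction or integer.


Rate of A = 1/4 job per hour
Rate of B = 1/13 job per hour
Combined rate = 1/4 + 1/13
Find common denominator: (13 + 4)/(4*13) = 17/52
Combined rate = 17/52 job per hour
Time together = 1 / (17/52) = 52/17 hours

52/17
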